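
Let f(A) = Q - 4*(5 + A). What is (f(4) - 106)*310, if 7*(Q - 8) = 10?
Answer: -287680/7 ≈ -41097.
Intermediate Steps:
Q = 66/7 (Q = 8 + (⅐)*10 = 8 + 10/7 = 66/7 ≈ 9.4286)
f(A) = -74/7 - 4*A (f(A) = 66/7 - 4*(5 + A) = 66/7 - (20 + 4*A) = 66/7 + (-20 - 4*A) = -74/7 - 4*A)
(f(4) - 106)*310 = ((-74/7 - 4*4) - 106)*310 = ((-74/7 - 16) - 106)*310 = (-186/7 - 106)*310 = -928/7*310 = -287680/7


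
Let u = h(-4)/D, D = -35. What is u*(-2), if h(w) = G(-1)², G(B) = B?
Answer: 2/35 ≈ 0.057143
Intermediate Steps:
h(w) = 1 (h(w) = (-1)² = 1)
u = -1/35 (u = 1/(-35) = 1*(-1/35) = -1/35 ≈ -0.028571)
u*(-2) = -1/35*(-2) = 2/35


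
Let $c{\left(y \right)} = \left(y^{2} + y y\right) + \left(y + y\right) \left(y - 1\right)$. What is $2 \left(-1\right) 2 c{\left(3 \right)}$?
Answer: $-120$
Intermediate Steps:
$c{\left(y \right)} = 2 y^{2} + 2 y \left(-1 + y\right)$ ($c{\left(y \right)} = \left(y^{2} + y^{2}\right) + 2 y \left(-1 + y\right) = 2 y^{2} + 2 y \left(-1 + y\right)$)
$2 \left(-1\right) 2 c{\left(3 \right)} = 2 \left(-1\right) 2 \cdot 2 \cdot 3 \left(-1 + 2 \cdot 3\right) = \left(-2\right) 2 \cdot 2 \cdot 3 \left(-1 + 6\right) = - 4 \cdot 2 \cdot 3 \cdot 5 = \left(-4\right) 30 = -120$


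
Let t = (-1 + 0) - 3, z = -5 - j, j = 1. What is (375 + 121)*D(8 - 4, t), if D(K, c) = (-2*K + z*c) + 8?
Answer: 11904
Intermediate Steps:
z = -6 (z = -5 - 1*1 = -5 - 1 = -6)
t = -4 (t = -1 - 3 = -4)
D(K, c) = 8 - 6*c - 2*K (D(K, c) = (-2*K - 6*c) + 8 = (-6*c - 2*K) + 8 = 8 - 6*c - 2*K)
(375 + 121)*D(8 - 4, t) = (375 + 121)*(8 - 6*(-4) - 2*(8 - 4)) = 496*(8 + 24 - 2*4) = 496*(8 + 24 - 8) = 496*24 = 11904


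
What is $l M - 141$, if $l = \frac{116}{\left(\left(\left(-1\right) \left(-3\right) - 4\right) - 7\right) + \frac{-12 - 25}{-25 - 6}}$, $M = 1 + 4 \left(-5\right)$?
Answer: $\frac{38573}{211} \approx 182.81$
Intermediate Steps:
$M = -19$ ($M = 1 - 20 = -19$)
$l = - \frac{3596}{211}$ ($l = \frac{116}{\left(\left(3 - 4\right) - 7\right) - \frac{37}{-31}} = \frac{116}{\left(-1 - 7\right) - - \frac{37}{31}} = \frac{116}{-8 + \frac{37}{31}} = \frac{116}{- \frac{211}{31}} = 116 \left(- \frac{31}{211}\right) = - \frac{3596}{211} \approx -17.043$)
$l M - 141 = \left(- \frac{3596}{211}\right) \left(-19\right) - 141 = \frac{68324}{211} - 141 = \frac{38573}{211}$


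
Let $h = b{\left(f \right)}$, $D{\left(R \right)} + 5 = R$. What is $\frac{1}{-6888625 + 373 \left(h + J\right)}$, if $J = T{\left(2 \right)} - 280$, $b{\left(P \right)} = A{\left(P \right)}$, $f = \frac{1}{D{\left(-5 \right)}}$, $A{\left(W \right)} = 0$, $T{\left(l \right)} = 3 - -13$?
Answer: $- \frac{1}{6987097} \approx -1.4312 \cdot 10^{-7}$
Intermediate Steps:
$T{\left(l \right)} = 16$ ($T{\left(l \right)} = 3 + 13 = 16$)
$D{\left(R \right)} = -5 + R$
$f = - \frac{1}{10}$ ($f = \frac{1}{-5 - 5} = \frac{1}{-10} = - \frac{1}{10} \approx -0.1$)
$b{\left(P \right)} = 0$
$h = 0$
$J = -264$ ($J = 16 - 280 = -264$)
$\frac{1}{-6888625 + 373 \left(h + J\right)} = \frac{1}{-6888625 + 373 \left(0 - 264\right)} = \frac{1}{-6888625 + 373 \left(-264\right)} = \frac{1}{-6888625 - 98472} = \frac{1}{-6987097} = - \frac{1}{6987097}$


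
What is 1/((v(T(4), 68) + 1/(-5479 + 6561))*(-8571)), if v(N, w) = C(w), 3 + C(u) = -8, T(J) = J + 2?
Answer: 1082/102003471 ≈ 1.0607e-5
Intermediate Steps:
T(J) = 2 + J
C(u) = -11 (C(u) = -3 - 8 = -11)
v(N, w) = -11
1/((v(T(4), 68) + 1/(-5479 + 6561))*(-8571)) = 1/(-11 + 1/(-5479 + 6561)*(-8571)) = -1/8571/(-11 + 1/1082) = -1/8571/(-11901/1082) = -1082/11901*(-1/8571) = 1082/102003471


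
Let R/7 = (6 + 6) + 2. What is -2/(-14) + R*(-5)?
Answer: -3429/7 ≈ -489.86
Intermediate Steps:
R = 98 (R = 7*((6 + 6) + 2) = 7*(12 + 2) = 7*14 = 98)
-2/(-14) + R*(-5) = -2/(-14) + 98*(-5) = -2*(-1/14) - 490 = ⅐ - 490 = -3429/7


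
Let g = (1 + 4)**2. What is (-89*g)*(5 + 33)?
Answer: -84550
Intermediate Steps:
g = 25 (g = 5**2 = 25)
(-89*g)*(5 + 33) = (-89*25)*(5 + 33) = -2225*38 = -84550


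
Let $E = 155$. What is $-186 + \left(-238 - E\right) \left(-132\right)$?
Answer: $51690$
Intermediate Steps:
$-186 + \left(-238 - E\right) \left(-132\right) = -186 + \left(-238 - 155\right) \left(-132\right) = -186 - -51876 = -186 + 51876 = 51690$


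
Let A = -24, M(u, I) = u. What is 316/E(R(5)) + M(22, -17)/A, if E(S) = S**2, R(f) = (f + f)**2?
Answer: -3319/3750 ≈ -0.88507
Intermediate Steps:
R(f) = 4*f**2 (R(f) = (2*f)**2 = 4*f**2)
316/E(R(5)) + M(22, -17)/A = 316/((4*5**2)**2) + 22/(-24) = 316/((4*25)**2) + 22*(-1/24) = 316/(100**2) - 11/12 = 316/10000 - 11/12 = 316*(1/10000) - 11/12 = 79/2500 - 11/12 = -3319/3750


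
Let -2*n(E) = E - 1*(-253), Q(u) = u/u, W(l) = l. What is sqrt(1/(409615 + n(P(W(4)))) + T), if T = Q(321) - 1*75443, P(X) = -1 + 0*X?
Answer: 261*I*sqrt(185702033033)/409489 ≈ 274.67*I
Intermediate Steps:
Q(u) = 1
P(X) = -1 (P(X) = -1 + 0 = -1)
n(E) = -253/2 - E/2 (n(E) = -(E - 1*(-253))/2 = -(E + 253)/2 = -(253 + E)/2 = -253/2 - E/2)
T = -75442 (T = 1 - 1*75443 = 1 - 75443 = -75442)
sqrt(1/(409615 + n(P(W(4)))) + T) = sqrt(1/(409615 + (-253/2 - 1/2*(-1))) - 75442) = sqrt(1/(409615 + (-253/2 + 1/2)) - 75442) = sqrt(1/(409615 - 126) - 75442) = sqrt(1/409489 - 75442) = sqrt(-30892669137/409489) = 261*I*sqrt(185702033033)/409489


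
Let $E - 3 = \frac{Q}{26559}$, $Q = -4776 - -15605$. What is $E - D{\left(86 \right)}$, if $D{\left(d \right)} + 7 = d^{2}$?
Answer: $- \frac{15088765}{2043} \approx -7385.6$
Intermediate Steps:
$Q = 10829$ ($Q = -4776 + 15605 = 10829$)
$D{\left(d \right)} = -7 + d^{2}$
$E = \frac{6962}{2043}$ ($E = 3 + \frac{10829}{26559} = 3 + 10829 \cdot \frac{1}{26559} = 3 + \frac{833}{2043} = \frac{6962}{2043} \approx 3.4077$)
$E - D{\left(86 \right)} = \frac{6962}{2043} - \left(-7 + 86^{2}\right) = \frac{6962}{2043} - \left(-7 + 7396\right) = \frac{6962}{2043} - 7389 = - \frac{15088765}{2043}$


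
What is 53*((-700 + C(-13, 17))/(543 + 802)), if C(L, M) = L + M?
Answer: -36888/1345 ≈ -27.426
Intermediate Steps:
53*((-700 + C(-13, 17))/(543 + 802)) = 53*((-700 + (-13 + 17))/(543 + 802)) = 53*((-700 + 4)/1345) = 53*(-696*1/1345) = 53*(-696/1345) = -36888/1345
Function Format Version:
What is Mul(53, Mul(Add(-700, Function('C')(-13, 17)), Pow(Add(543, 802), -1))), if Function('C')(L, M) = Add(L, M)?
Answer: Rational(-36888, 1345) ≈ -27.426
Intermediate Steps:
Mul(53, Mul(Add(-700, Function('C')(-13, 17)), Pow(Add(543, 802), -1))) = Mul(53, Mul(Add(-700, Add(-13, 17)), Pow(Add(543, 802), -1))) = Mul(53, Mul(Add(-700, 4), Pow(1345, -1))) = Mul(53, Mul(-696, Rational(1, 1345))) = Mul(53, Rational(-696, 1345)) = Rational(-36888, 1345)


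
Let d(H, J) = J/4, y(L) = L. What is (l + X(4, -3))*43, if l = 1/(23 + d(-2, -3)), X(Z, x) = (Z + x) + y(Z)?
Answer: 19307/89 ≈ 216.93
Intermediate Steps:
d(H, J) = J/4 (d(H, J) = J*(¼) = J/4)
X(Z, x) = x + 2*Z (X(Z, x) = (Z + x) + Z = x + 2*Z)
l = 4/89 (l = 1/(23 + (¼)*(-3)) = 1/(23 - ¾) = 1/(89/4) = 4/89 ≈ 0.044944)
(l + X(4, -3))*43 = (4/89 + (-3 + 2*4))*43 = (4/89 + (-3 + 8))*43 = (4/89 + 5)*43 = (449/89)*43 = 19307/89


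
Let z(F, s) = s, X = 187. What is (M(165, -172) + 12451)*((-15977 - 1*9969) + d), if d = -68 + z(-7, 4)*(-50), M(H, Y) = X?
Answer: -331292532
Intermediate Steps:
M(H, Y) = 187
d = -268 (d = -68 + 4*(-50) = -68 - 200 = -268)
(M(165, -172) + 12451)*((-15977 - 1*9969) + d) = (187 + 12451)*((-15977 - 1*9969) - 268) = 12638*((-15977 - 9969) - 268) = 12638*(-25946 - 268) = 12638*(-26214) = -331292532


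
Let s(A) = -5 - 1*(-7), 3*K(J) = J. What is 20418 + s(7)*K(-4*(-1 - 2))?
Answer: 20426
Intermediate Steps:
K(J) = J/3
s(A) = 2 (s(A) = -5 + 7 = 2)
20418 + s(7)*K(-4*(-1 - 2)) = 20418 + 2*((-4*(-1 - 2))/3) = 20418 + 2*((-4*(-3))/3) = 20418 + 2*((1/3)*12) = 20418 + 2*4 = 20418 + 8 = 20426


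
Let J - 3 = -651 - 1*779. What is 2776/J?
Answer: -2776/1427 ≈ -1.9453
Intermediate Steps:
J = -1427 (J = 3 + (-651 - 1*779) = 3 + (-651 - 779) = 3 - 1430 = -1427)
2776/J = 2776/(-1427) = 2776*(-1/1427) = -2776/1427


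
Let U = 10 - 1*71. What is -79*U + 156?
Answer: 4975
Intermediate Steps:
U = -61 (U = 10 - 71 = -61)
-79*U + 156 = -79*(-61) + 156 = 4819 + 156 = 4975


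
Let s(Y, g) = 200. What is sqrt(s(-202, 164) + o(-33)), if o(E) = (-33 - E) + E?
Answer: sqrt(167) ≈ 12.923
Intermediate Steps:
o(E) = -33
sqrt(s(-202, 164) + o(-33)) = sqrt(200 - 33) = sqrt(167)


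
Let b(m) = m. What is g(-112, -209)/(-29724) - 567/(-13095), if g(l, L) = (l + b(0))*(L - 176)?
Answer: -5072249/3604035 ≈ -1.4074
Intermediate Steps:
g(l, L) = l*(-176 + L) (g(l, L) = (l + 0)*(L - 176) = l*(-176 + L))
g(-112, -209)/(-29724) - 567/(-13095) = -112*(-176 - 209)/(-29724) - 567/(-13095) = -112*(-385)*(-1/29724) - 567*(-1/13095) = 43120*(-1/29724) + 21/485 = -10780/7431 + 21/485 = -5072249/3604035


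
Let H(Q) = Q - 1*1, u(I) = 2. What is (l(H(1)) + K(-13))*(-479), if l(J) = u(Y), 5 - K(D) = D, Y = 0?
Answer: -9580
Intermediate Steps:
K(D) = 5 - D
H(Q) = -1 + Q (H(Q) = Q - 1 = -1 + Q)
l(J) = 2
(l(H(1)) + K(-13))*(-479) = (2 + (5 - 1*(-13)))*(-479) = (2 + (5 + 13))*(-479) = (2 + 18)*(-479) = 20*(-479) = -9580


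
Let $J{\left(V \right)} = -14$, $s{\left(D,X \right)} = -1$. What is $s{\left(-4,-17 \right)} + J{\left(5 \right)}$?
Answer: $-15$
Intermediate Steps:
$s{\left(-4,-17 \right)} + J{\left(5 \right)} = -1 - 14 = -15$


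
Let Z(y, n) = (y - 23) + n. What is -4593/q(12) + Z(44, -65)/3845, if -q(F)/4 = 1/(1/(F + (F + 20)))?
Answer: 17652341/676720 ≈ 26.085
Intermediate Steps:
Z(y, n) = -23 + n + y (Z(y, n) = (-23 + y) + n = -23 + n + y)
q(F) = -80 - 8*F (q(F) = -(80 + 8*F) = -4*(20 + 2*F) = -80 - 8*F)
-4593/q(12) + Z(44, -65)/3845 = -4593/(-80 - 8*12) + (-23 - 65 + 44)/3845 = -4593/(-80 - 96) - 44*1/3845 = -4593/(-176) - 44/3845 = -4593*(-1/176) - 44/3845 = 4593/176 - 44/3845 = 17652341/676720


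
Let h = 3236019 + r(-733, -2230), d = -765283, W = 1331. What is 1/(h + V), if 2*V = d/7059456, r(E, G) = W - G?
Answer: 14118912/45739344171677 ≈ 3.0868e-7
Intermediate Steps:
r(E, G) = 1331 - G
V = -765283/14118912 (V = (-765283/7059456)/2 = (-765283*1/7059456)/2 = (1/2)*(-765283/7059456) = -765283/14118912 ≈ -0.054203)
h = 3239580 (h = 3236019 + (1331 - 1*(-2230)) = 3236019 + (1331 + 2230) = 3236019 + 3561 = 3239580)
1/(h + V) = 1/(3239580 - 765283/14118912) = 1/(45739344171677/14118912) = 14118912/45739344171677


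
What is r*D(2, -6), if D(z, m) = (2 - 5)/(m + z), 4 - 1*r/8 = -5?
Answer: 54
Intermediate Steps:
r = 72 (r = 32 - 8*(-5) = 32 + 40 = 72)
D(z, m) = -3/(m + z)
r*D(2, -6) = 72*(-3/(-6 + 2)) = 72*(-3/(-4)) = 72*(-3*(-1/4)) = 72*(3/4) = 54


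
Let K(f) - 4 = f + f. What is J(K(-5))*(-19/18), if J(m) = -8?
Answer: 76/9 ≈ 8.4444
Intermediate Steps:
K(f) = 4 + 2*f (K(f) = 4 + (f + f) = 4 + 2*f)
J(K(-5))*(-19/18) = -(-152)/18 = -8*(-19/18) = 76/9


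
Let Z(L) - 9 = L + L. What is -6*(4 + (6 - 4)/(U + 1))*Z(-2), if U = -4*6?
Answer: -2700/23 ≈ -117.39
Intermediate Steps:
U = -24
Z(L) = 9 + 2*L (Z(L) = 9 + (L + L) = 9 + 2*L)
-6*(4 + (6 - 4)/(U + 1))*Z(-2) = -6*(4 + (6 - 4)/(-24 + 1))*(9 + 2*(-2)) = -6*(4 + 2/(-23))*(9 - 4) = -6*(4 + 2*(-1/23))*5 = -6*(4 - 2/23)*5 = -540*5/23 = -6*450/23 = -2700/23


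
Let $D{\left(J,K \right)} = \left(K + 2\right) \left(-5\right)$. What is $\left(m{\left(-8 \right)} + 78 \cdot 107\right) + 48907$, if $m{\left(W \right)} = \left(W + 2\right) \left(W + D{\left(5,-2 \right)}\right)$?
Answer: $57301$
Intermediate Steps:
$D{\left(J,K \right)} = -10 - 5 K$ ($D{\left(J,K \right)} = \left(2 + K\right) \left(-5\right) = -10 - 5 K$)
$m{\left(W \right)} = W \left(2 + W\right)$ ($m{\left(W \right)} = \left(W + 2\right) \left(W - 0\right) = \left(2 + W\right) \left(W + \left(-10 + 10\right)\right) = \left(2 + W\right) \left(W + 0\right) = \left(2 + W\right) W = W \left(2 + W\right)$)
$\left(m{\left(-8 \right)} + 78 \cdot 107\right) + 48907 = \left(- 8 \left(2 - 8\right) + 78 \cdot 107\right) + 48907 = \left(\left(-8\right) \left(-6\right) + 8346\right) + 48907 = \left(48 + 8346\right) + 48907 = 8394 + 48907 = 57301$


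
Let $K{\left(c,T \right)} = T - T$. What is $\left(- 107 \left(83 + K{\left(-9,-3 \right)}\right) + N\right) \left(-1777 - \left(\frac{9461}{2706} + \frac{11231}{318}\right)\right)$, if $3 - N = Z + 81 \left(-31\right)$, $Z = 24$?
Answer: $\frac{25217375400}{2173} \approx 1.1605 \cdot 10^{7}$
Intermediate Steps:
$N = 2490$ ($N = 3 - \left(24 + 81 \left(-31\right)\right) = 3 - \left(24 - 2511\right) = 3 - -2487 = 3 + 2487 = 2490$)
$K{\left(c,T \right)} = 0$
$\left(- 107 \left(83 + K{\left(-9,-3 \right)}\right) + N\right) \left(-1777 - \left(\frac{9461}{2706} + \frac{11231}{318}\right)\right) = \left(- 107 \left(83 + 0\right) + 2490\right) \left(-1777 - \left(\frac{9461}{2706} + \frac{11231}{318}\right)\right) = \left(\left(-107\right) 83 + 2490\right) \left(-1777 - \frac{927769}{23903}\right) = \left(-8881 + 2490\right) \left(-1777 - \frac{927769}{23903}\right) = - 6391 \left(-1777 - \frac{927769}{23903}\right) = \left(-6391\right) \left(- \frac{43403400}{23903}\right) = \frac{25217375400}{2173}$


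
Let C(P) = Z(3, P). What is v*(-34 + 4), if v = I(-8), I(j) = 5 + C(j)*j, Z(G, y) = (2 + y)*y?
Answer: 11370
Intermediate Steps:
Z(G, y) = y*(2 + y)
C(P) = P*(2 + P)
I(j) = 5 + j²*(2 + j) (I(j) = 5 + (j*(2 + j))*j = 5 + j²*(2 + j))
v = -379 (v = 5 + (-8)²*(2 - 8) = 5 + 64*(-6) = 5 - 384 = -379)
v*(-34 + 4) = -379*(-34 + 4) = -379*(-30) = 11370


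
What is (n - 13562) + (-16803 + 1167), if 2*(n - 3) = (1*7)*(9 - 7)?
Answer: -29188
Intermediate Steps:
n = 10 (n = 3 + ((1*7)*(9 - 7))/2 = 3 + (7*2)/2 = 3 + (1/2)*14 = 3 + 7 = 10)
(n - 13562) + (-16803 + 1167) = (10 - 13562) + (-16803 + 1167) = -13552 - 15636 = -29188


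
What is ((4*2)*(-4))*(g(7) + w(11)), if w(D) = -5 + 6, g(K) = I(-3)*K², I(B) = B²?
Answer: -14144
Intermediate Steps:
g(K) = 9*K² (g(K) = (-3)²*K² = 9*K²)
w(D) = 1
((4*2)*(-4))*(g(7) + w(11)) = ((4*2)*(-4))*(9*7² + 1) = (8*(-4))*(9*49 + 1) = -32*(441 + 1) = -32*442 = -14144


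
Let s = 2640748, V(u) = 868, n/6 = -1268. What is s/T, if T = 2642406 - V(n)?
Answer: 1320374/1320769 ≈ 0.99970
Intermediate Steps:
n = -7608 (n = 6*(-1268) = -7608)
T = 2641538 (T = 2642406 - 1*868 = 2642406 - 868 = 2641538)
s/T = 2640748/2641538 = 2640748*(1/2641538) = 1320374/1320769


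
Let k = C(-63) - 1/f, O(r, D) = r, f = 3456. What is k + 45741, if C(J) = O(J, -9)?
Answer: 157863167/3456 ≈ 45678.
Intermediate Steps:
C(J) = J
k = -217729/3456 (k = -63 - 1/3456 = -217729/3456 ≈ -63.000)
k + 45741 = -217729/3456 + 45741 = 157863167/3456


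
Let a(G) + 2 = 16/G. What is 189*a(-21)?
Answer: -522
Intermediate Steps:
a(G) = -2 + 16/G
189*a(-21) = 189*(-2 + 16/(-21)) = 189*(-2 + 16*(-1/21)) = 189*(-2 - 16/21) = 189*(-58/21) = -522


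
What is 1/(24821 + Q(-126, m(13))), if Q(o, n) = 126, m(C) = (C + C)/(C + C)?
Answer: 1/24947 ≈ 4.0085e-5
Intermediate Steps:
m(C) = 1 (m(C) = (2*C)/((2*C)) = (2*C)*(1/(2*C)) = 1)
1/(24821 + Q(-126, m(13))) = 1/(24821 + 126) = 1/24947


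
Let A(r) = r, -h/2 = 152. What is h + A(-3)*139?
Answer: -721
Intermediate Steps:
h = -304 (h = -2*152 = -304)
h + A(-3)*139 = -304 - 3*139 = -304 - 417 = -721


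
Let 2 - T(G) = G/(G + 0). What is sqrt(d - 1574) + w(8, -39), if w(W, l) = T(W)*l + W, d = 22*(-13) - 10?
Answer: -31 + I*sqrt(1870) ≈ -31.0 + 43.243*I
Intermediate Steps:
d = -296 (d = -286 - 10 = -296)
T(G) = 1 (T(G) = 2 - G/(G + 0) = 2 - G/G = 2 - 1*1 = 2 - 1 = 1)
w(W, l) = W + l (w(W, l) = 1*l + W = l + W = W + l)
sqrt(d - 1574) + w(8, -39) = sqrt(-296 - 1574) + (8 - 39) = sqrt(-1870) - 31 = I*sqrt(1870) - 31 = -31 + I*sqrt(1870)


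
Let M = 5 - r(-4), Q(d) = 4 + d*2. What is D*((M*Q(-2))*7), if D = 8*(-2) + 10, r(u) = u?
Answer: 0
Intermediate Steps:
Q(d) = 4 + 2*d
D = -6 (D = -16 + 10 = -6)
M = 9 (M = 5 - 1*(-4) = 5 + 4 = 9)
D*((M*Q(-2))*7) = -6*9*(4 + 2*(-2))*7 = -6*9*(4 - 4)*7 = -6*9*0*7 = -0*7 = -6*0 = 0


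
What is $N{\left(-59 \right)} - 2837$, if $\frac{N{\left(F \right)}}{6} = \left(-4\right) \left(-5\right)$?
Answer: $-2717$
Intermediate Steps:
$N{\left(F \right)} = 120$ ($N{\left(F \right)} = 6 \left(\left(-4\right) \left(-5\right)\right) = 6 \cdot 20 = 120$)
$N{\left(-59 \right)} - 2837 = 120 - 2837 = -2717$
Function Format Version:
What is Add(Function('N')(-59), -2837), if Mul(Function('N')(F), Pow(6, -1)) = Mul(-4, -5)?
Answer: -2717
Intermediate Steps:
Function('N')(F) = 120 (Function('N')(F) = Mul(6, Mul(-4, -5)) = Mul(6, 20) = 120)
Add(Function('N')(-59), -2837) = Add(120, -2837) = -2717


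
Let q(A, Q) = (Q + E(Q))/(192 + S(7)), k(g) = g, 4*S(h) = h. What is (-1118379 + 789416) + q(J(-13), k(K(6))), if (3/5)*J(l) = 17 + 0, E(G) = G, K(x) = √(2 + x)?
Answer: -328963 + 16*√2/775 ≈ -3.2896e+5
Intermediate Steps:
S(h) = h/4
J(l) = 85/3 (J(l) = 5*(17 + 0)/3 = (5/3)*17 = 85/3)
q(A, Q) = 8*Q/775 (q(A, Q) = (Q + Q)/(192 + (¼)*7) = (2*Q)/(192 + 7/4) = (2*Q)/(775/4) = (2*Q)*(4/775) = 8*Q/775)
(-1118379 + 789416) + q(J(-13), k(K(6))) = (-1118379 + 789416) + 8*√(2 + 6)/775 = -328963 + 8*√8/775 = -328963 + 8*(2*√2)/775 = -328963 + 16*√2/775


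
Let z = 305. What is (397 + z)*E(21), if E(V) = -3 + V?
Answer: 12636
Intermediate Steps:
(397 + z)*E(21) = (397 + 305)*(-3 + 21) = 702*18 = 12636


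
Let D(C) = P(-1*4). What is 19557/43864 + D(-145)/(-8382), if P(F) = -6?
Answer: 27364993/61278008 ≈ 0.44657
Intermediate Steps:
D(C) = -6
19557/43864 + D(-145)/(-8382) = 19557/43864 - 6/(-8382) = 19557*(1/43864) - 6*(-1/8382) = 19557/43864 + 1/1397 = 27364993/61278008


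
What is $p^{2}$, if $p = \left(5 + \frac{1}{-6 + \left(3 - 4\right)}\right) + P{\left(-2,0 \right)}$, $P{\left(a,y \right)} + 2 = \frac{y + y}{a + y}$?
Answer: $\frac{400}{49} \approx 8.1633$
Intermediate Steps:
$P{\left(a,y \right)} = -2 + \frac{2 y}{a + y}$ ($P{\left(a,y \right)} = -2 + \frac{y + y}{a + y} = -2 + \frac{2 y}{a + y}$)
$p = \frac{20}{7}$ ($p = \left(5 + \frac{1}{-6 + \left(3 - 4\right)}\right) - - \frac{4}{-2 + 0} = \left(5 + \frac{1}{-6 + \left(3 - 4\right)}\right) - - \frac{4}{-2} = \left(5 + \frac{1}{-6 - 1}\right) - \left(-4\right) \left(- \frac{1}{2}\right) = \left(5 + \frac{1}{-7}\right) - 2 = \left(5 - \frac{1}{7}\right) - 2 = \frac{34}{7} - 2 = \frac{20}{7} \approx 2.8571$)
$p^{2} = \left(\frac{20}{7}\right)^{2} = \frac{400}{49}$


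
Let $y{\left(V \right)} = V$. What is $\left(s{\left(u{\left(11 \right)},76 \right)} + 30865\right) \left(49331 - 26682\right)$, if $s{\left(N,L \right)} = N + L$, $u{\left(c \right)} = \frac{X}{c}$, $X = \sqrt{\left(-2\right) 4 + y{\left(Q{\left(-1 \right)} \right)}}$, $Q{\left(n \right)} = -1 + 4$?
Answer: $700782709 + 2059 i \sqrt{5} \approx 7.0078 \cdot 10^{8} + 4604.1 i$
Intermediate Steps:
$Q{\left(n \right)} = 3$
$X = i \sqrt{5}$ ($X = \sqrt{\left(-2\right) 4 + 3} = \sqrt{-8 + 3} = \sqrt{-5} = i \sqrt{5} \approx 2.2361 i$)
$u{\left(c \right)} = \frac{i \sqrt{5}}{c}$
$s{\left(N,L \right)} = L + N$
$\left(s{\left(u{\left(11 \right)},76 \right)} + 30865\right) \left(49331 - 26682\right) = \left(\left(76 + \frac{i \sqrt{5}}{11}\right) + 30865\right) \left(49331 - 26682\right) = \left(\left(76 + i \sqrt{5} \cdot \frac{1}{11}\right) + 30865\right) 22649 = \left(\left(76 + \frac{i \sqrt{5}}{11}\right) + 30865\right) 22649 = \left(30941 + \frac{i \sqrt{5}}{11}\right) 22649 = 700782709 + 2059 i \sqrt{5}$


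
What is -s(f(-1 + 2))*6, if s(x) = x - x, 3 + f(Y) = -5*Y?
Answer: 0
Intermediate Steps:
f(Y) = -3 - 5*Y
s(x) = 0
-s(f(-1 + 2))*6 = -1*0*6 = 0*6 = 0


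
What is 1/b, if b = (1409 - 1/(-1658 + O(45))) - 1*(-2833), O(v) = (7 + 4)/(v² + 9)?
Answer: 3372361/14305557396 ≈ 0.00023574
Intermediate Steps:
O(v) = 11/(9 + v²)
b = 14305557396/3372361 (b = (1409 - 1/(-1658 + 11/(9 + 45²))) - 1*(-2833) = (1409 - 1/(-1658 + 11/(9 + 2025))) + 2833 = (1409 - 1/(-1658 + 11/2034)) + 2833 = (1409 - 1/(-3372361/2034)) + 2833 = (1409 - 1*(-2034/3372361)) + 2833 = (1409 + 2034/3372361) + 2833 = 4751658683/3372361 + 2833 = 14305557396/3372361 ≈ 4242.0)
1/b = 1/(14305557396/3372361) = 3372361/14305557396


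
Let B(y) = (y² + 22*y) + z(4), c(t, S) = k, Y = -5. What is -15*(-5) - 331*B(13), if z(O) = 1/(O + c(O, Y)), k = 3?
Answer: -1054041/7 ≈ -1.5058e+5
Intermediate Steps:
c(t, S) = 3
z(O) = 1/(3 + O) (z(O) = 1/(O + 3) = 1/(3 + O))
B(y) = ⅐ + y² + 22*y (B(y) = (y² + 22*y) + 1/(3 + 4) = (y² + 22*y) + 1/7 = (y² + 22*y) + ⅐ = ⅐ + y² + 22*y)
-15*(-5) - 331*B(13) = -15*(-5) - 331*(⅐ + 13² + 22*13) = 75 - 331*(⅐ + 169 + 286) = 75 - 331*3186/7 = 75 - 1054566/7 = -1054041/7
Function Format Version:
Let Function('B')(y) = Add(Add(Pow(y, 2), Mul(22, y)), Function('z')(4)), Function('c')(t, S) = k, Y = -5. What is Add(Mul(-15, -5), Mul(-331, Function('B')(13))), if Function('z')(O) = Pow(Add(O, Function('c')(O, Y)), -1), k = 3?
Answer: Rational(-1054041, 7) ≈ -1.5058e+5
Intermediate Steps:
Function('c')(t, S) = 3
Function('z')(O) = Pow(Add(3, O), -1) (Function('z')(O) = Pow(Add(O, 3), -1) = Pow(Add(3, O), -1))
Function('B')(y) = Add(Rational(1, 7), Pow(y, 2), Mul(22, y)) (Function('B')(y) = Add(Add(Pow(y, 2), Mul(22, y)), Pow(Add(3, 4), -1)) = Add(Add(Pow(y, 2), Mul(22, y)), Pow(7, -1)) = Add(Add(Pow(y, 2), Mul(22, y)), Rational(1, 7)) = Add(Rational(1, 7), Pow(y, 2), Mul(22, y)))
Add(Mul(-15, -5), Mul(-331, Function('B')(13))) = Add(Mul(-15, -5), Mul(-331, Add(Rational(1, 7), Pow(13, 2), Mul(22, 13)))) = Add(75, Mul(-331, Add(Rational(1, 7), 169, 286))) = Add(75, Mul(-331, Rational(3186, 7))) = Add(75, Rational(-1054566, 7)) = Rational(-1054041, 7)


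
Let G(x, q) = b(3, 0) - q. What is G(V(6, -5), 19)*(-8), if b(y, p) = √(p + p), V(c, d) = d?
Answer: 152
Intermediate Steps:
b(y, p) = √2*√p (b(y, p) = √(2*p) = √2*√p)
G(x, q) = -q (G(x, q) = √2*√0 - q = √2*0 - q = 0 - q = -q)
G(V(6, -5), 19)*(-8) = -1*19*(-8) = -19*(-8) = 152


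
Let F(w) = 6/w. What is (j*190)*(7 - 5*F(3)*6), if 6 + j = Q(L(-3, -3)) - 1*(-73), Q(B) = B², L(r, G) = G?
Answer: -765320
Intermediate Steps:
j = 76 (j = -6 + ((-3)² - 1*(-73)) = -6 + (9 + 73) = -6 + 82 = 76)
(j*190)*(7 - 5*F(3)*6) = (76*190)*(7 - 30/3*6) = 14440*(7 - 30/3*6) = 14440*(7 - 5*2*6) = 14440*(7 - 10*6) = 14440*(7 - 60) = 14440*(-53) = -765320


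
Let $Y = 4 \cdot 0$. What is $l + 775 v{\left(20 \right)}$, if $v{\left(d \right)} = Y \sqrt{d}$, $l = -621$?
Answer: $-621$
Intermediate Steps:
$Y = 0$
$v{\left(d \right)} = 0$ ($v{\left(d \right)} = 0 \sqrt{d} = 0$)
$l + 775 v{\left(20 \right)} = -621 + 775 \cdot 0 = -621 + 0 = -621$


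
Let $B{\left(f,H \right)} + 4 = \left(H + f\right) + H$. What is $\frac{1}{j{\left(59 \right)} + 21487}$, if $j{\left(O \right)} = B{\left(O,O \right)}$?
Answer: $\frac{1}{21660} \approx 4.6168 \cdot 10^{-5}$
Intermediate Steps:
$B{\left(f,H \right)} = -4 + f + 2 H$ ($B{\left(f,H \right)} = -4 + \left(\left(H + f\right) + H\right) = -4 + \left(f + 2 H\right) = -4 + f + 2 H$)
$j{\left(O \right)} = -4 + 3 O$ ($j{\left(O \right)} = -4 + O + 2 O = -4 + 3 O$)
$\frac{1}{j{\left(59 \right)} + 21487} = \frac{1}{\left(-4 + 3 \cdot 59\right) + 21487} = \frac{1}{\left(-4 + 177\right) + 21487} = \frac{1}{173 + 21487} = \frac{1}{21660}$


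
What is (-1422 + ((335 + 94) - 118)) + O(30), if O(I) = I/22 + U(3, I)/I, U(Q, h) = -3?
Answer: -122071/110 ≈ -1109.7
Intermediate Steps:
O(I) = -3/I + I/22 (O(I) = I/22 - 3/I = -3/I + I/22)
(-1422 + ((335 + 94) - 118)) + O(30) = (-1422 + ((335 + 94) - 118)) + (-3/30 + (1/22)*30) = (-1422 + (429 - 118)) + (-3*1/30 + 15/11) = (-1422 + 311) + (-⅒ + 15/11) = -1111 + 139/110 = -122071/110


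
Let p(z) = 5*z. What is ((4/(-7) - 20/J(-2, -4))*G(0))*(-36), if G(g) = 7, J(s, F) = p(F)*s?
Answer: 270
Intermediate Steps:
J(s, F) = 5*F*s (J(s, F) = (5*F)*s = 5*F*s)
((4/(-7) - 20/J(-2, -4))*G(0))*(-36) = ((4/(-7) - 20/(5*(-4)*(-2)))*7)*(-36) = ((4*(-⅐) - 20/40)*7)*(-36) = ((-4/7 - 20*1/40)*7)*(-36) = ((-4/7 - ½)*7)*(-36) = -15/14*7*(-36) = -15/2*(-36) = 270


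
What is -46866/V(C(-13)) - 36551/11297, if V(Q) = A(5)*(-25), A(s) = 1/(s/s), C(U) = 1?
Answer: 528531427/282425 ≈ 1871.4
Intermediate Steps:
A(s) = 1 (A(s) = 1/1 = 1)
V(Q) = -25 (V(Q) = 1*(-25) = -25)
-46866/V(C(-13)) - 36551/11297 = -46866/(-25) - 36551/11297 = -46866*(-1/25) - 36551*1/11297 = 46866/25 - 36551/11297 = 528531427/282425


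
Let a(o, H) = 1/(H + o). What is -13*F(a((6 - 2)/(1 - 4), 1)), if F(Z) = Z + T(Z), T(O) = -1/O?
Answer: 104/3 ≈ 34.667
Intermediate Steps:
F(Z) = Z - 1/Z
-13*F(a((6 - 2)/(1 - 4), 1)) = -13*(1/(1 + (6 - 2)/(1 - 4)) - 1/(1/(1 + (6 - 2)/(1 - 4)))) = -13*(1/(1 + 4/(-3)) - 1/(1/(1 + 4/(-3)))) = -13*(1/(1 + 4*(-1/3)) - 1/(1/(1 + 4*(-1/3)))) = -13*(1/(1 - 4/3) - 1/(1/(1 - 4/3))) = -13*(1/(-1/3) - 1/(1/(-1/3))) = -13*(-3 - 1/(-3)) = -13*(-3 - 1*(-1/3)) = -13*(-3 + 1/3) = -13*(-8/3) = 104/3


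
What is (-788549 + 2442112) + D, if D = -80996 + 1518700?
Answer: 3091267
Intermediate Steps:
D = 1437704
(-788549 + 2442112) + D = (-788549 + 2442112) + 1437704 = 1653563 + 1437704 = 3091267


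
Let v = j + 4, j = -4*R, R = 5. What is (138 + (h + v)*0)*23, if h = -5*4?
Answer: 3174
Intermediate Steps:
j = -20 (j = -4*5 = -20)
v = -16 (v = -20 + 4 = -16)
h = -20
(138 + (h + v)*0)*23 = (138 + (-20 - 16)*0)*23 = (138 - 36*0)*23 = (138 + 0)*23 = 138*23 = 3174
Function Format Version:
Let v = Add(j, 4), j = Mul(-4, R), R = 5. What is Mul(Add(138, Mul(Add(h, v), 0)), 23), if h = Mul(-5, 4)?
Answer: 3174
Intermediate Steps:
j = -20 (j = Mul(-4, 5) = -20)
v = -16 (v = Add(-20, 4) = -16)
h = -20
Mul(Add(138, Mul(Add(h, v), 0)), 23) = Mul(Add(138, Mul(Add(-20, -16), 0)), 23) = Mul(Add(138, Mul(-36, 0)), 23) = Mul(Add(138, 0), 23) = Mul(138, 23) = 3174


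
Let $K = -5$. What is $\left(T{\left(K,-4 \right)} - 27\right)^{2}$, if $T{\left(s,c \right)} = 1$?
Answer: $676$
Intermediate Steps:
$\left(T{\left(K,-4 \right)} - 27\right)^{2} = \left(1 - 27\right)^{2} = \left(-26\right)^{2} = 676$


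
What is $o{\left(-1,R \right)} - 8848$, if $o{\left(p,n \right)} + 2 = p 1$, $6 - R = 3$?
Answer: $-8851$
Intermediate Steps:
$R = 3$ ($R = 6 - 3 = 3$)
$o{\left(p,n \right)} = -2 + p$ ($o{\left(p,n \right)} = -2 + p 1 = -2 + p$)
$o{\left(-1,R \right)} - 8848 = \left(-2 - 1\right) - 8848 = -3 - 8848 = -8851$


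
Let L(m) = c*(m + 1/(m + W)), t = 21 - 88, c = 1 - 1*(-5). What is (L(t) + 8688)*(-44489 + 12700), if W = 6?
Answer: -16067432160/61 ≈ -2.6340e+8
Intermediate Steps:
c = 6 (c = 1 + 5 = 6)
t = -67
L(m) = 6*m + 6/(6 + m) (L(m) = 6*(m + 1/(m + 6)) = 6*(m + 1/(6 + m)) = 6*m + 6/(6 + m))
(L(t) + 8688)*(-44489 + 12700) = (6*(1 + (-67)**2 + 6*(-67))/(6 - 67) + 8688)*(-44489 + 12700) = (6*(1 + 4489 - 402)/(-61) + 8688)*(-31789) = (6*(-1/61)*4088 + 8688)*(-31789) = (-24528/61 + 8688)*(-31789) = (505440/61)*(-31789) = -16067432160/61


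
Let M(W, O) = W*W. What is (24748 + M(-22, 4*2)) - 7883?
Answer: 17349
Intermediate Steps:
M(W, O) = W²
(24748 + M(-22, 4*2)) - 7883 = (24748 + (-22)²) - 7883 = (24748 + 484) - 7883 = 25232 - 7883 = 17349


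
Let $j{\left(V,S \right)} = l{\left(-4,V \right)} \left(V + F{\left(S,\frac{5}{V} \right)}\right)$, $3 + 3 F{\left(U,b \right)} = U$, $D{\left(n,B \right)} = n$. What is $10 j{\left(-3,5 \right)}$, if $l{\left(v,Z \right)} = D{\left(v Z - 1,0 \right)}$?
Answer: $- \frac{770}{3} \approx -256.67$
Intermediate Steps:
$l{\left(v,Z \right)} = -1 + Z v$ ($l{\left(v,Z \right)} = v Z - 1 = Z v - 1 = -1 + Z v$)
$F{\left(U,b \right)} = -1 + \frac{U}{3}$
$j{\left(V,S \right)} = \left(-1 - 4 V\right) \left(-1 + V + \frac{S}{3}\right)$ ($j{\left(V,S \right)} = \left(-1 + V \left(-4\right)\right) \left(V + \left(-1 + \frac{S}{3}\right)\right) = \left(-1 - 4 V\right) \left(-1 + V + \frac{S}{3}\right)$)
$10 j{\left(-3,5 \right)} = 10 \frac{\left(-1 - -12\right) \left(-3 + 5 + 3 \left(-3\right)\right)}{3} = 10 \frac{\left(-1 + 12\right) \left(-3 + 5 - 9\right)}{3} = 10 \cdot \frac{1}{3} \cdot 11 \left(-7\right) = 10 \left(- \frac{77}{3}\right) = - \frac{770}{3}$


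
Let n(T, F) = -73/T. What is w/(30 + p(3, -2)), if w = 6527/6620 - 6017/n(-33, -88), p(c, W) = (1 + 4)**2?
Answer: -1313997349/26579300 ≈ -49.437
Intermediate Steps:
p(c, W) = 25 (p(c, W) = 5**2 = 25)
w = -1313997349/483260 (w = 6527/6620 - 6017/((-73/(-33))) = 6527*(1/6620) - 6017/((-73*(-1/33))) = 6527/6620 - 6017/73/33 = 6527/6620 - 6017*33/73 = 6527/6620 - 198561/73 = -1313997349/483260 ≈ -2719.0)
w/(30 + p(3, -2)) = -1313997349/(483260*(30 + 25)) = -1313997349/483260/55 = -1313997349/483260*1/55 = -1313997349/26579300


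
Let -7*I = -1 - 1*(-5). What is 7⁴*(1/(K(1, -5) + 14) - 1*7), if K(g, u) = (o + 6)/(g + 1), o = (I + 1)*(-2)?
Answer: -1932805/116 ≈ -16662.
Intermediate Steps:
I = -4/7 (I = -(-1 - 1*(-5))/7 = -(-1 + 5)/7 = -⅐*4 = -4/7 ≈ -0.57143)
o = -6/7 (o = (-4/7 + 1)*(-2) = (3/7)*(-2) = -6/7 ≈ -0.85714)
K(g, u) = 36/(7*(1 + g)) (K(g, u) = (-6/7 + 6)/(g + 1) = 36/(7*(1 + g)))
7⁴*(1/(K(1, -5) + 14) - 1*7) = 7⁴*(1/(36/(7*(1 + 1)) + 14) - 1*7) = 2401*(1/((36/7)/2 + 14) - 7) = 2401*(1/((36/7)*(½) + 14) - 7) = 2401*(1/(18/7 + 14) - 7) = 2401*(1/(116/7) - 7) = 2401*(7/116 - 7) = 2401*(-805/116) = -1932805/116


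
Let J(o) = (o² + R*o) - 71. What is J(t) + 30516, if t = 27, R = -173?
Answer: 26503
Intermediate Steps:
J(o) = -71 + o² - 173*o (J(o) = (o² - 173*o) - 71 = -71 + o² - 173*o)
J(t) + 30516 = (-71 + 27² - 173*27) + 30516 = (-71 + 729 - 4671) + 30516 = -4013 + 30516 = 26503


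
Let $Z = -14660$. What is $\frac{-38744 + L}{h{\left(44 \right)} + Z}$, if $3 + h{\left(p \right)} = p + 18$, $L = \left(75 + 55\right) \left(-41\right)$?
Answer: $\frac{44074}{14601} \approx 3.0186$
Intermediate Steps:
$L = -5330$ ($L = 130 \left(-41\right) = -5330$)
$h{\left(p \right)} = 15 + p$ ($h{\left(p \right)} = -3 + \left(p + 18\right) = -3 + \left(18 + p\right) = 15 + p$)
$\frac{-38744 + L}{h{\left(44 \right)} + Z} = \frac{-38744 - 5330}{\left(15 + 44\right) - 14660} = - \frac{44074}{59 - 14660} = - \frac{44074}{-14601} = \left(-44074\right) \left(- \frac{1}{14601}\right) = \frac{44074}{14601}$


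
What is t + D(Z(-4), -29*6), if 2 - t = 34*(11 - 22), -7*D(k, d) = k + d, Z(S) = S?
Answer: 2810/7 ≈ 401.43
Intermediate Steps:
D(k, d) = -d/7 - k/7 (D(k, d) = -(k + d)/7 = -(d + k)/7 = -d/7 - k/7)
t = 376 (t = 2 - 34*(11 - 22) = 2 - 34*(-11) = 2 - 1*(-374) = 2 + 374 = 376)
t + D(Z(-4), -29*6) = 376 + (-(-29)*6/7 - 1/7*(-4)) = 376 + (-1/7*(-174) + 4/7) = 376 + (174/7 + 4/7) = 376 + 178/7 = 2810/7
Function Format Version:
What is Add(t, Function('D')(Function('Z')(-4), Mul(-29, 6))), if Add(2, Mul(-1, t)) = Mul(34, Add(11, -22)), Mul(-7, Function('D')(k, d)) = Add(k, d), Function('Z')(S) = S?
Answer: Rational(2810, 7) ≈ 401.43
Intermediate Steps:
Function('D')(k, d) = Add(Mul(Rational(-1, 7), d), Mul(Rational(-1, 7), k)) (Function('D')(k, d) = Mul(Rational(-1, 7), Add(k, d)) = Mul(Rational(-1, 7), Add(d, k)) = Add(Mul(Rational(-1, 7), d), Mul(Rational(-1, 7), k)))
t = 376 (t = Add(2, Mul(-1, Mul(34, Add(11, -22)))) = Add(2, Mul(-1, Mul(34, -11))) = Add(2, Mul(-1, -374)) = Add(2, 374) = 376)
Add(t, Function('D')(Function('Z')(-4), Mul(-29, 6))) = Add(376, Add(Mul(Rational(-1, 7), Mul(-29, 6)), Mul(Rational(-1, 7), -4))) = Add(376, Add(Mul(Rational(-1, 7), -174), Rational(4, 7))) = Add(376, Add(Rational(174, 7), Rational(4, 7))) = Add(376, Rational(178, 7)) = Rational(2810, 7)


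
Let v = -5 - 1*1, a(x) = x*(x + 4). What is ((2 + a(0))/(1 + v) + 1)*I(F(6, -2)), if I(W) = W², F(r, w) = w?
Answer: 12/5 ≈ 2.4000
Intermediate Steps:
a(x) = x*(4 + x)
v = -6 (v = -5 - 1 = -6)
((2 + a(0))/(1 + v) + 1)*I(F(6, -2)) = ((2 + 0*(4 + 0))/(1 - 6) + 1)*(-2)² = ((2 + 0*4)/(-5) + 1)*4 = ((2 + 0)*(-⅕) + 1)*4 = (2*(-⅕) + 1)*4 = (-⅖ + 1)*4 = (⅗)*4 = 12/5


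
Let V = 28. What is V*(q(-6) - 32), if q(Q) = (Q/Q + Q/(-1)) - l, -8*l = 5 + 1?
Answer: -679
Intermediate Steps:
l = -3/4 (l = -(5 + 1)/8 = -1/8*6 = -3/4 ≈ -0.75000)
q(Q) = 7/4 - Q (q(Q) = (Q/Q + Q/(-1)) - 1*(-3/4) = (1 + Q*(-1)) + 3/4 = (1 - Q) + 3/4 = 7/4 - Q)
V*(q(-6) - 32) = 28*((7/4 - 1*(-6)) - 32) = 28*((7/4 + 6) - 32) = 28*(31/4 - 32) = 28*(-97/4) = -679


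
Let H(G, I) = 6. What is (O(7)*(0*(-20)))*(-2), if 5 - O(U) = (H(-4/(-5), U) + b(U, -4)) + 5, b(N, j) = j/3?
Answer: 0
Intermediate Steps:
b(N, j) = j/3 (b(N, j) = j*(1/3) = j/3)
O(U) = -14/3 (O(U) = 5 - ((6 + (1/3)*(-4)) + 5) = 5 - ((6 - 4/3) + 5) = 5 - (14/3 + 5) = 5 - 1*29/3 = 5 - 29/3 = -14/3)
(O(7)*(0*(-20)))*(-2) = -0*(-20)*(-2) = -14/3*0*(-2) = 0*(-2) = 0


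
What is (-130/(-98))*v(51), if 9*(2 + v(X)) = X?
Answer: 715/147 ≈ 4.8639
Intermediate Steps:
v(X) = -2 + X/9
(-130/(-98))*v(51) = (-130/(-98))*(-2 + (1/9)*51) = (-130*(-1/98))*(-2 + 17/3) = (65/49)*(11/3) = 715/147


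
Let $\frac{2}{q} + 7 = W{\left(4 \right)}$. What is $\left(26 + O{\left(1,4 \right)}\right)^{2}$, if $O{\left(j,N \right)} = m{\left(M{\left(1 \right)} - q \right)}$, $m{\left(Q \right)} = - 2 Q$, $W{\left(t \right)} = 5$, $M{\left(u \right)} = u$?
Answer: $484$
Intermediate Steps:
$q = -1$ ($q = \frac{2}{-7 + 5} = \frac{2}{-2} = 2 \left(- \frac{1}{2}\right) = -1$)
$O{\left(j,N \right)} = -4$ ($O{\left(j,N \right)} = - 2 \left(1 - -1\right) = - 2 \left(1 + 1\right) = \left(-2\right) 2 = -4$)
$\left(26 + O{\left(1,4 \right)}\right)^{2} = \left(26 - 4\right)^{2} = 22^{2} = 484$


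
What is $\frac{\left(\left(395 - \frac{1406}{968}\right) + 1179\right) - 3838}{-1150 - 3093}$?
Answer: $\frac{1096479}{2053612} \approx 0.53393$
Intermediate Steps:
$\frac{\left(\left(395 - \frac{1406}{968}\right) + 1179\right) - 3838}{-1150 - 3093} = \frac{\left(\left(395 - \frac{703}{484}\right) + 1179\right) - 3838}{-4243} = \left(\left(\left(395 - \frac{703}{484}\right) + 1179\right) - 3838\right) \left(- \frac{1}{4243}\right) = \left(\left(\frac{190477}{484} + 1179\right) - 3838\right) \left(- \frac{1}{4243}\right) = \left(\frac{761113}{484} - 3838\right) \left(- \frac{1}{4243}\right) = \left(- \frac{1096479}{484}\right) \left(- \frac{1}{4243}\right) = \frac{1096479}{2053612}$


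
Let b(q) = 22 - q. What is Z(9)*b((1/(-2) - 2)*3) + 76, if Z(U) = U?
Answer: 683/2 ≈ 341.50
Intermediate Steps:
Z(9)*b((1/(-2) - 2)*3) + 76 = 9*(22 - (1/(-2) - 2)*3) + 76 = 9*(22 - (-½ - 2)*3) + 76 = 9*(22 - (-5)*3/2) + 76 = 9*(22 - 1*(-15/2)) + 76 = 9*(22 + 15/2) + 76 = 9*(59/2) + 76 = 531/2 + 76 = 683/2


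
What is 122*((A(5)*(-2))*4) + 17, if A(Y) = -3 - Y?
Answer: 7825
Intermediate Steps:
122*((A(5)*(-2))*4) + 17 = 122*(((-3 - 1*5)*(-2))*4) + 17 = 122*(((-3 - 5)*(-2))*4) + 17 = 122*(-8*(-2)*4) + 17 = 122*(16*4) + 17 = 122*64 + 17 = 7808 + 17 = 7825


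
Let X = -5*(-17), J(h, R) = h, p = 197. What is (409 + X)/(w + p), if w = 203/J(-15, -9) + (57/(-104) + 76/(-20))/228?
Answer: 1027520/381571 ≈ 2.6929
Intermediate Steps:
X = 85
w = -28189/2080 (w = 203/(-15) + (57/(-104) + 76/(-20))/228 = 203*(-1/15) + (57*(-1/104) + 76*(-1/20))*(1/228) = -203/15 + (-57/104 - 19/5)*(1/228) = -203/15 - 2261/520*1/228 = -203/15 - 119/6240 = -28189/2080 ≈ -13.552)
(409 + X)/(w + p) = (409 + 85)/(-28189/2080 + 197) = 494/(381571/2080) = 494*(2080/381571) = 1027520/381571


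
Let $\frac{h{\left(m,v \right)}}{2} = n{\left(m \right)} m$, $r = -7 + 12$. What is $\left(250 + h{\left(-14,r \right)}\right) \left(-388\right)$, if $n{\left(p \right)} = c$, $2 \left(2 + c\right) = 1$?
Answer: $-113296$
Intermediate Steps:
$c = - \frac{3}{2}$ ($c = -2 + \frac{1}{2} \cdot 1 = -2 + \frac{1}{2} = - \frac{3}{2} \approx -1.5$)
$n{\left(p \right)} = - \frac{3}{2}$
$r = 5$
$h{\left(m,v \right)} = - 3 m$ ($h{\left(m,v \right)} = 2 \left(- \frac{3 m}{2}\right) = - 3 m$)
$\left(250 + h{\left(-14,r \right)}\right) \left(-388\right) = \left(250 - -42\right) \left(-388\right) = \left(250 + 42\right) \left(-388\right) = 292 \left(-388\right) = -113296$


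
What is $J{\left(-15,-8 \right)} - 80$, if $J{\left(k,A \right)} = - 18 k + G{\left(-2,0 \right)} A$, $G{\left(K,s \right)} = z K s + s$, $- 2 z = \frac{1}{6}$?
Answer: $190$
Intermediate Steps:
$z = - \frac{1}{12}$ ($z = - \frac{1}{2 \cdot 6} = \left(- \frac{1}{2}\right) \frac{1}{6} = - \frac{1}{12} \approx -0.083333$)
$G{\left(K,s \right)} = s - \frac{K s}{12}$ ($G{\left(K,s \right)} = - \frac{K}{12} s + s = - \frac{K s}{12} + s = s - \frac{K s}{12}$)
$J{\left(k,A \right)} = - 18 k$ ($J{\left(k,A \right)} = - 18 k + \frac{1}{12} \cdot 0 \left(12 - -2\right) A = - 18 k + \frac{1}{12} \cdot 0 \left(12 + 2\right) A = - 18 k + \frac{1}{12} \cdot 0 \cdot 14 A = - 18 k + 0 A = - 18 k + 0 = - 18 k$)
$J{\left(-15,-8 \right)} - 80 = \left(-18\right) \left(-15\right) - 80 = 270 - 80 = 190$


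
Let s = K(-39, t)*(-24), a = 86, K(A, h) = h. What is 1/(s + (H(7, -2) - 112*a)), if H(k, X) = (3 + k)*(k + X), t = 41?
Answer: -1/10566 ≈ -9.4643e-5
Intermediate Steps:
H(k, X) = (3 + k)*(X + k)
s = -984 (s = 41*(-24) = -984)
1/(s + (H(7, -2) - 112*a)) = 1/(-984 + ((7² + 3*(-2) + 3*7 - 2*7) - 112*86)) = 1/(-984 + ((49 - 6 + 21 - 14) - 9632)) = 1/(-984 + (50 - 9632)) = 1/(-984 - 9582) = 1/(-10566) = -1/10566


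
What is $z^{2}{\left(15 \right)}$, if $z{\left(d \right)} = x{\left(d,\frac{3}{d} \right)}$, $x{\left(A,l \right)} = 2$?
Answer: $4$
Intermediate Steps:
$z{\left(d \right)} = 2$
$z^{2}{\left(15 \right)} = 2^{2} = 4$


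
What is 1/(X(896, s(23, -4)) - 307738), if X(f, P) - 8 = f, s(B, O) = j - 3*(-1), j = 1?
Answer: -1/306834 ≈ -3.2591e-6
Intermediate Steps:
s(B, O) = 4 (s(B, O) = 1 - 3*(-1) = 1 + 3 = 4)
X(f, P) = 8 + f
1/(X(896, s(23, -4)) - 307738) = 1/((8 + 896) - 307738) = 1/(904 - 307738) = 1/(-306834) = -1/306834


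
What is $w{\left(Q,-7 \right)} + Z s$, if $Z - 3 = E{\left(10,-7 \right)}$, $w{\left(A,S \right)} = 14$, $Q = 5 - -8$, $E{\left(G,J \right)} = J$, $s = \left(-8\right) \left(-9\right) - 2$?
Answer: $-266$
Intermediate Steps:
$s = 70$ ($s = 72 - 2 = 70$)
$Q = 13$ ($Q = 5 + 8 = 13$)
$Z = -4$ ($Z = 3 - 7 = -4$)
$w{\left(Q,-7 \right)} + Z s = 14 - 280 = -266$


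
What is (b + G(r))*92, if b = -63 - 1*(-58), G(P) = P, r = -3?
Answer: -736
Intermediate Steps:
b = -5 (b = -63 + 58 = -5)
(b + G(r))*92 = (-5 - 3)*92 = -8*92 = -736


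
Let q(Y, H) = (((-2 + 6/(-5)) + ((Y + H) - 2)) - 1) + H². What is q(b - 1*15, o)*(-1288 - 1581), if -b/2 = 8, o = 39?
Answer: -21844566/5 ≈ -4.3689e+6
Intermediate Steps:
b = -16 (b = -2*8 = -16)
q(Y, H) = -31/5 + H + Y + H² (q(Y, H) = (((-2 + 6*(-⅕)) + ((H + Y) - 2)) - 1) + H² = (((-2 - 6/5) + (-2 + H + Y)) - 1) + H² = ((-16/5 + (-2 + H + Y)) - 1) + H² = ((-26/5 + H + Y) - 1) + H² = (-31/5 + H + Y) + H² = -31/5 + H + Y + H²)
q(b - 1*15, o)*(-1288 - 1581) = (-31/5 + 39 + (-16 - 1*15) + 39²)*(-1288 - 1581) = (-31/5 + 39 + (-16 - 15) + 1521)*(-2869) = (-31/5 + 39 - 31 + 1521)*(-2869) = (7614/5)*(-2869) = -21844566/5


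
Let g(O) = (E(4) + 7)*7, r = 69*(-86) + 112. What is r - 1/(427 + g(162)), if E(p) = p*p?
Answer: -3423337/588 ≈ -5822.0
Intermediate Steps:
E(p) = p²
r = -5822 (r = -5934 + 112 = -5822)
g(O) = 161 (g(O) = (4² + 7)*7 = (16 + 7)*7 = 23*7 = 161)
r - 1/(427 + g(162)) = -5822 - 1/(427 + 161) = -5822 - 1/588 = -3423337/588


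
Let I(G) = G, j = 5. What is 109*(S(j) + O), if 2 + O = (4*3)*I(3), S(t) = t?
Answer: 4251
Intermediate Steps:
O = 34 (O = -2 + (4*3)*3 = -2 + 12*3 = -2 + 36 = 34)
109*(S(j) + O) = 109*(5 + 34) = 109*39 = 4251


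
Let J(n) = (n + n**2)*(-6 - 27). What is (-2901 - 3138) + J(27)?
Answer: -30987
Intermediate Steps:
J(n) = -33*n - 33*n**2 (J(n) = (n + n**2)*(-33) = -33*n - 33*n**2)
(-2901 - 3138) + J(27) = (-2901 - 3138) - 33*27*(1 + 27) = -6039 - 33*27*28 = -6039 - 24948 = -30987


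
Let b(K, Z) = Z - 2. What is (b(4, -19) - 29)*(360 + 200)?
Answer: -28000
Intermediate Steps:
b(K, Z) = -2 + Z
(b(4, -19) - 29)*(360 + 200) = ((-2 - 19) - 29)*(360 + 200) = (-21 - 29)*560 = -50*560 = -28000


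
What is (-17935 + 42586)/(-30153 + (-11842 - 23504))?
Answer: -8217/21833 ≈ -0.37636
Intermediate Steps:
(-17935 + 42586)/(-30153 + (-11842 - 23504)) = 24651/(-30153 - 35346) = 24651/(-65499) = 24651*(-1/65499) = -8217/21833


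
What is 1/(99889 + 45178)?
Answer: 1/145067 ≈ 6.8934e-6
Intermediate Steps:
1/(99889 + 45178) = 1/145067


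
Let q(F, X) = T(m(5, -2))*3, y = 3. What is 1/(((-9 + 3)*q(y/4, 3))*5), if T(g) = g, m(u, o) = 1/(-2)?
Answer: 1/45 ≈ 0.022222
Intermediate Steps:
m(u, o) = -½
q(F, X) = -3/2 (q(F, X) = -½*3 = -3/2)
1/(((-9 + 3)*q(y/4, 3))*5) = 1/(((-9 + 3)*(-3/2))*5) = 1/(-6*(-3/2)*5) = 1/(9*5) = 1/45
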